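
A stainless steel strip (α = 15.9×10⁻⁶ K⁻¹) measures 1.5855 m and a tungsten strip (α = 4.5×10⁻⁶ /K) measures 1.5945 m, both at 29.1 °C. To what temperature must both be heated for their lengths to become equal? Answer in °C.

Equal length when α₁L₁ΔT − α₂L₂ΔT = L₂ − L₁ = 9.00×10⁻³ m
α₁L₁ = 2.520945×10⁻⁵, α₂L₂ = 7.17525×10⁻⁶ → Δ(αL) = 1.80342×10⁻⁵ m/K
ΔT = 9.00×10⁻³ / 1.80342×10⁻⁵ = 499.052 K, so T = 29.1 + 499.052 = 528.152 °C

T = 528.2 °C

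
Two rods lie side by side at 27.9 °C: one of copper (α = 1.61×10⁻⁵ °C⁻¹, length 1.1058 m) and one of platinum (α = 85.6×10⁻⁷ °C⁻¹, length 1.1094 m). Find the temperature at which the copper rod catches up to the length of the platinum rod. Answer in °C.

Equal length when α₁L₁ΔT − α₂L₂ΔT = L₂ − L₁ = 3.60×10⁻³ m
α₁L₁ = 1.780338×10⁻⁵, α₂L₂ = 9.496464×10⁻⁶ → Δ(αL) = 8.306916×10⁻⁶ m/K
ΔT = 3.60×10⁻³ / 8.306916×10⁻⁶ = 433.374 K, so T = 27.9 + 433.374 = 461.274 °C

T = 461.3 °C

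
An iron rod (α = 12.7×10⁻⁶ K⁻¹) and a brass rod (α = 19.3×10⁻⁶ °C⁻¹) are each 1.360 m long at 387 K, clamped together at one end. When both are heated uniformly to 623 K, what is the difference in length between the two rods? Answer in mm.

ΔT = 236 K
iron: ΔL = 12.7×10⁻⁶ × 1.360 m × 236 = 4.0762×10⁻³ m = 4.0762 mm
brass: ΔL = 19.3×10⁻⁶ × 1.360 m × 236 = 6.1945×10⁻³ m = 6.1945 mm
difference = 6.1945 − 4.0762 = 2.1183 mm

2.12 mm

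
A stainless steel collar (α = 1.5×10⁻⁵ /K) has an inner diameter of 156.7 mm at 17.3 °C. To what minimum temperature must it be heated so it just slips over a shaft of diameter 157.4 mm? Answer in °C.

T = 315 °C

Required Δd = 157.4 − 156.7 = 0.7 mm
Δd = αd₀ΔT ⇒ ΔT = Δd/(αd₀) = 0.7 / (1.5×10⁻⁵ × 156.7) = 297.81 K
T_min = 17.3 + 297.81 = 315.11 °C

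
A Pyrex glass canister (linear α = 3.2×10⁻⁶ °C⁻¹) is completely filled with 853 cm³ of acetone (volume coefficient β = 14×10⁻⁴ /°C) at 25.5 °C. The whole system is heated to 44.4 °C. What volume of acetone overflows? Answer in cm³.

22.4 cm³

The canister also expands: β_container ≈ 3α = 9.6×10⁻⁶ /K
Net overflow = V₀(β_liq − 3α_cont)ΔT
β − 3α = 1.40×10⁻³ − 9.6×10⁻⁶ = 1.3904×10⁻³ /K; ΔT = 18.9 K
ΔV = 853 × 1.3904×10⁻³ × 18.9 = 22.4 cm³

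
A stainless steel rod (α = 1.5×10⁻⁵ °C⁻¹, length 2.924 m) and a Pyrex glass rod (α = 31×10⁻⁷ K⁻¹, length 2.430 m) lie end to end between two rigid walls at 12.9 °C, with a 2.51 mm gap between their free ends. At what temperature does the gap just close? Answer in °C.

Gap closes when ΔL₁ + ΔL₂ = 2.51 mm = 2.51×10⁻³ m
(α₁L₁ + α₂L₂)ΔT = g
α₁L₁ + α₂L₂ = 1.5×10⁻⁵×2.924 + 31×10⁻⁷×2.430 = 5.1393×10⁻⁵ m/K
ΔT = 2.51×10⁻³ / 5.1393×10⁻⁵ = 48.839 K
T = 12.9 + 48.839 = 61.739 °C

T = 61.7 °C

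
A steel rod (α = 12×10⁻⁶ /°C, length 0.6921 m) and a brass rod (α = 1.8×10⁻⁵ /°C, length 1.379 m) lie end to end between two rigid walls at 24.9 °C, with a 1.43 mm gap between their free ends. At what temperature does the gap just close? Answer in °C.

T = 68.1 °C

α₁L₁ = 8.3052×10⁻⁶ m/K, α₂L₂ = 2.4822×10⁻⁵ m/K → total 3.31272×10⁻⁵ m/K
ΔT = g/(α₁L₁+α₂L₂) = 1.43×10⁻³ / 3.31272×10⁻⁵ = 43.167 K
T = 24.9 + 43.167 = 68.067 °C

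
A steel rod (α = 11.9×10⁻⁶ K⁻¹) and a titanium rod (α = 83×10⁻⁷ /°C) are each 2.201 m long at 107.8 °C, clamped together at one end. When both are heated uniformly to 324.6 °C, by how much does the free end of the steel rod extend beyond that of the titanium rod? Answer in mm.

ΔT = 216.8 K
steel: ΔL = 11.9×10⁻⁶ × 2.201 m × 216.8 = 5.6784×10⁻³ m = 5.6784 mm
titanium: ΔL = 83×10⁻⁷ × 2.201 m × 216.8 = 3.9606×10⁻³ m = 3.9606 mm
difference = 5.6784 − 3.9606 = 1.7178 mm

1.72 mm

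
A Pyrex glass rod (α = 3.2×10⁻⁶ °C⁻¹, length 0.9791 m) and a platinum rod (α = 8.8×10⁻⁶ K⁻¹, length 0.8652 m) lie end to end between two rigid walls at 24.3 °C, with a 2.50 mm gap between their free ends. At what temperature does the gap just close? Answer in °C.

T = 257 °C

α₁L₁ = 3.13312×10⁻⁶ m/K, α₂L₂ = 7.61376×10⁻⁶ m/K → total 1.074688×10⁻⁵ m/K
ΔT = g/(α₁L₁+α₂L₂) = 2.50×10⁻³ / 1.074688×10⁻⁵ = 232.63 K
T = 24.3 + 232.63 = 256.93 °C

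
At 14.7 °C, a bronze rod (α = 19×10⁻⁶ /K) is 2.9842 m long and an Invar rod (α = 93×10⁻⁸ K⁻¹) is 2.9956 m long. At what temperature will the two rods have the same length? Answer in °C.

T = 226.1 °C

Equal length when α₁L₁ΔT − α₂L₂ΔT = L₂ − L₁ = 1.14×10⁻² m
α₁L₁ = 5.66998×10⁻⁵, α₂L₂ = 2.785908×10⁻⁶ → Δ(αL) = 5.3913892×10⁻⁵ m/K
ΔT = 1.14×10⁻² / 5.3913892×10⁻⁵ = 211.448 K, so T = 14.7 + 211.448 = 226.148 °C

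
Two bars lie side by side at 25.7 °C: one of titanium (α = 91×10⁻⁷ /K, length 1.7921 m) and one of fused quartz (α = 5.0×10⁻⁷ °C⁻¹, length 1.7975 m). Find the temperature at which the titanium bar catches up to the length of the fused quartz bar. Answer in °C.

L₁(1 + α₁ΔT) = L₂(1 + α₂ΔT) ⇒ ΔT = (L₂ − L₁)/(α₁L₁ − α₂L₂)
L₂ − L₁ = 1.7975 − 1.7921 = 5.40×10⁻³ m
α₁L₁ − α₂L₂ = 91×10⁻⁷×1.7921 − 5.0×10⁻⁷×1.7975 = 1.540936×10⁻⁵ m/K
ΔT = 5.40×10⁻³ / 1.540936×10⁻⁵ = 350.436 K
T = 25.7 + 350.436 = 376.136 °C

T = 376.1 °C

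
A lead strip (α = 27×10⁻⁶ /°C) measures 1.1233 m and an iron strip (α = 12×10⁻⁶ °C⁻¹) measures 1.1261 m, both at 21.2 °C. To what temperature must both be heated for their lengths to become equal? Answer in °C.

T = 187.7 °C

Equal length when α₁L₁ΔT − α₂L₂ΔT = L₂ − L₁ = 2.80×10⁻³ m
α₁L₁ = 3.03291×10⁻⁵, α₂L₂ = 1.35132×10⁻⁵ → Δ(αL) = 1.68159×10⁻⁵ m/K
ΔT = 2.80×10⁻³ / 1.68159×10⁻⁵ = 166.509 K, so T = 21.2 + 166.509 = 187.709 °C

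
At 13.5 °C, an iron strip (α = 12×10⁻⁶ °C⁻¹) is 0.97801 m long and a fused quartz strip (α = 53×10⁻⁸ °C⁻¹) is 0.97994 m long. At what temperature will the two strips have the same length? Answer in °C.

T = 185.6 °C

Equal length when α₁L₁ΔT − α₂L₂ΔT = L₂ − L₁ = 1.93×10⁻³ m
α₁L₁ = 1.173612×10⁻⁵, α₂L₂ = 5.193682×10⁻⁷ → Δ(αL) = 1.12167518×10⁻⁵ m/K
ΔT = 1.93×10⁻³ / 1.12167518×10⁻⁵ = 172.064 K, so T = 13.5 + 172.064 = 185.564 °C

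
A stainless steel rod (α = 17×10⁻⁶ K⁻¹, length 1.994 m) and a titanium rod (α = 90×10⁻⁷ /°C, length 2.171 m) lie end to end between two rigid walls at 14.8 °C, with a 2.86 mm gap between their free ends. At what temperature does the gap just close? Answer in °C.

T = 68.3 °C

α₁L₁ = 3.3898×10⁻⁵ m/K, α₂L₂ = 1.9539×10⁻⁵ m/K → total 5.3437×10⁻⁵ m/K
ΔT = g/(α₁L₁+α₂L₂) = 2.86×10⁻³ / 5.3437×10⁻⁵ = 53.521 K
T = 14.8 + 53.521 = 68.321 °C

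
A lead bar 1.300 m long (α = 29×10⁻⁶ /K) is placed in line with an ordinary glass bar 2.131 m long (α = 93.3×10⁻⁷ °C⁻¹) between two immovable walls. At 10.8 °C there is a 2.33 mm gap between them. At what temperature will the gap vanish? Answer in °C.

T = 51.3 °C

α₁L₁ = 3.770×10⁻⁵ m/K, α₂L₂ = 1.988223×10⁻⁵ m/K → total 5.758223×10⁻⁵ m/K
ΔT = g/(α₁L₁+α₂L₂) = 2.33×10⁻³ / 5.758223×10⁻⁵ = 40.464 K
T = 10.8 + 40.464 = 51.264 °C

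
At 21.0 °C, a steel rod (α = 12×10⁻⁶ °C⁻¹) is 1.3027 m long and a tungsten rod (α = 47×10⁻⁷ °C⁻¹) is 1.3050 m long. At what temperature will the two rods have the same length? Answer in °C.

T = 263.1 °C

L₁(1 + α₁ΔT) = L₂(1 + α₂ΔT) ⇒ ΔT = (L₂ − L₁)/(α₁L₁ − α₂L₂)
L₂ − L₁ = 1.3050 − 1.3027 = 2.30×10⁻³ m
α₁L₁ − α₂L₂ = 12×10⁻⁶×1.3027 − 47×10⁻⁷×1.3050 = 9.4989×10⁻⁶ m/K
ΔT = 2.30×10⁻³ / 9.4989×10⁻⁶ = 242.133 K
T = 21.0 + 242.133 = 263.133 °C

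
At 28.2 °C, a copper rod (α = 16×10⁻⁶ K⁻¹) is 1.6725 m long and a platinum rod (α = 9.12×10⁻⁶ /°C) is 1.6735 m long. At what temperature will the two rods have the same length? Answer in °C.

T = 115.2 °C

L₁(1 + α₁ΔT) = L₂(1 + α₂ΔT) ⇒ ΔT = (L₂ − L₁)/(α₁L₁ − α₂L₂)
L₂ − L₁ = 1.6735 − 1.6725 = 1.00×10⁻³ m
α₁L₁ − α₂L₂ = 16×10⁻⁶×1.6725 − 9.12×10⁻⁶×1.6735 = 1.149768×10⁻⁵ m/K
ΔT = 1.00×10⁻³ / 1.149768×10⁻⁵ = 86.974 K
T = 28.2 + 86.974 = 115.174 °C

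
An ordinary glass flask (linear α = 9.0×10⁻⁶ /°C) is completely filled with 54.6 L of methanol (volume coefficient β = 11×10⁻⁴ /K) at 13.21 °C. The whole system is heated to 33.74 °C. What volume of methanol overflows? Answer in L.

1.20 L

The flask also expands: β_container ≈ 3α = 2.7×10⁻⁵ /K
Net overflow = V₀(β_liq − 3α_cont)ΔT
β − 3α = 1.10×10⁻³ − 2.7×10⁻⁵ = 1.073×10⁻³ /K; ΔT = 20.53 K
ΔV = 54.6 × 1.073×10⁻³ × 20.53 = 1.20 L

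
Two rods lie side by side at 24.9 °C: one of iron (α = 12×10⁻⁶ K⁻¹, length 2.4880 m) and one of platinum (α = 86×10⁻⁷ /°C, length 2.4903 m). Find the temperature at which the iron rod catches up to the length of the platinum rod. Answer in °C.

T = 297.4 °C

L₁(1 + α₁ΔT) = L₂(1 + α₂ΔT) ⇒ ΔT = (L₂ − L₁)/(α₁L₁ − α₂L₂)
L₂ − L₁ = 2.4903 − 2.4880 = 2.30×10⁻³ m
α₁L₁ − α₂L₂ = 12×10⁻⁶×2.4880 − 86×10⁻⁷×2.4903 = 8.43942×10⁻⁶ m/K
ΔT = 2.30×10⁻³ / 8.43942×10⁻⁶ = 272.531 K
T = 24.9 + 272.531 = 297.431 °C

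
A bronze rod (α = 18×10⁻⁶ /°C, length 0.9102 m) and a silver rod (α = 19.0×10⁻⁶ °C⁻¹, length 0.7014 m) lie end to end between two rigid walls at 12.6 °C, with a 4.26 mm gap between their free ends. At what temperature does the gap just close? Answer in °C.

T = 156 °C

α₁L₁ = 1.63836×10⁻⁵ m/K, α₂L₂ = 1.33266×10⁻⁵ m/K → total 2.97102×10⁻⁵ m/K
ΔT = g/(α₁L₁+α₂L₂) = 4.26×10⁻³ / 2.97102×10⁻⁵ = 143.39 K
T = 12.6 + 143.39 = 155.99 °C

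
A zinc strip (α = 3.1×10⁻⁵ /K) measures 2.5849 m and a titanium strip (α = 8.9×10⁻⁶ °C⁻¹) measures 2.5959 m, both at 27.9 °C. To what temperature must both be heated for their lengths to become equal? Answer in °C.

T = 220.8 °C

Equal length when α₁L₁ΔT − α₂L₂ΔT = L₂ − L₁ = 1.10×10⁻² m
α₁L₁ = 8.01319×10⁻⁵, α₂L₂ = 2.310351×10⁻⁵ → Δ(αL) = 5.702839×10⁻⁵ m/K
ΔT = 1.10×10⁻² / 5.702839×10⁻⁵ = 192.886 K, so T = 27.9 + 192.886 = 220.786 °C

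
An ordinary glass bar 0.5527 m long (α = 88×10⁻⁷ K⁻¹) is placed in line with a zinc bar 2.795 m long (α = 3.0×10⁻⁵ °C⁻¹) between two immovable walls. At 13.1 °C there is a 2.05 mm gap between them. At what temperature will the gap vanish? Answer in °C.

Gap closes when ΔL₁ + ΔL₂ = 2.05 mm = 2.05×10⁻³ m
(α₁L₁ + α₂L₂)ΔT = g
α₁L₁ + α₂L₂ = 88×10⁻⁷×0.5527 + 3.0×10⁻⁵×2.795 = 8.871376×10⁻⁵ m/K
ΔT = 2.05×10⁻³ / 8.871376×10⁻⁵ = 23.108 K
T = 13.1 + 23.108 = 36.208 °C

T = 36.2 °C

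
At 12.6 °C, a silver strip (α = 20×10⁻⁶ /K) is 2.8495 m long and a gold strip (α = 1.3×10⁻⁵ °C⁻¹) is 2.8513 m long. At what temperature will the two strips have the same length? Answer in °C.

T = 102.9 °C

L₁(1 + α₁ΔT) = L₂(1 + α₂ΔT) ⇒ ΔT = (L₂ − L₁)/(α₁L₁ − α₂L₂)
L₂ − L₁ = 2.8513 − 2.8495 = 1.80×10⁻³ m
α₁L₁ − α₂L₂ = 20×10⁻⁶×2.8495 − 1.3×10⁻⁵×2.8513 = 1.99231×10⁻⁵ m/K
ΔT = 1.80×10⁻³ / 1.99231×10⁻⁵ = 90.347 K
T = 12.6 + 90.347 = 102.947 °C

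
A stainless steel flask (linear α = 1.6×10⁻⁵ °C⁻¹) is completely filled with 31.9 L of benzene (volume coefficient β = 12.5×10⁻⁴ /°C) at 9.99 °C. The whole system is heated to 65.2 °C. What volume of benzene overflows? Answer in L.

The flask also expands: β_container ≈ 3α = 4.8×10⁻⁵ /K
Net overflow = V₀(β_liq − 3α_cont)ΔT
β − 3α = 1.25×10⁻³ − 4.8×10⁻⁵ = 1.202×10⁻³ /K; ΔT = 55.21 K
ΔV = 31.9 × 1.202×10⁻³ × 55.21 = 2.12 L

2.12 L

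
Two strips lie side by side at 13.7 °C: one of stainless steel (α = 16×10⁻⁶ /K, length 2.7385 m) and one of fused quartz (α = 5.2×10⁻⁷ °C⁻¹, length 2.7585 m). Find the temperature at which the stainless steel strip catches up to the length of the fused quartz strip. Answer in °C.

L₁(1 + α₁ΔT) = L₂(1 + α₂ΔT) ⇒ ΔT = (L₂ − L₁)/(α₁L₁ − α₂L₂)
L₂ − L₁ = 2.7585 − 2.7385 = 2.00×10⁻² m
α₁L₁ − α₂L₂ = 16×10⁻⁶×2.7385 − 5.2×10⁻⁷×2.7585 = 4.238158×10⁻⁵ m/K
ΔT = 2.00×10⁻² / 4.238158×10⁻⁵ = 471.903 K
T = 13.7 + 471.903 = 485.603 °C

T = 485.6 °C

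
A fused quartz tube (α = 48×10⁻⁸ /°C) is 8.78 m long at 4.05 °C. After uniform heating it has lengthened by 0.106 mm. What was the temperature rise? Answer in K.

ΔT = 25.2 K

ΔL = αL₀ΔT ⇒ ΔT = ΔL / (αL₀)
ΔT = 0.106×10⁻³ m / (48×10⁻⁸ × 8.78 m) = 25.152 K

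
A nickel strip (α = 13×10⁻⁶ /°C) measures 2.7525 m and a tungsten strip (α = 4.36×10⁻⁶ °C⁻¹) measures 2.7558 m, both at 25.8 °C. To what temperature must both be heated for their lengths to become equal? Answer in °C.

Equal length when α₁L₁ΔT − α₂L₂ΔT = L₂ − L₁ = 3.30×10⁻³ m
α₁L₁ = 3.57825×10⁻⁵, α₂L₂ = 1.2015288×10⁻⁵ → Δ(αL) = 2.3767212×10⁻⁵ m/K
ΔT = 3.30×10⁻³ / 2.3767212×10⁻⁵ = 138.847 K, so T = 25.8 + 138.847 = 164.647 °C

T = 164.6 °C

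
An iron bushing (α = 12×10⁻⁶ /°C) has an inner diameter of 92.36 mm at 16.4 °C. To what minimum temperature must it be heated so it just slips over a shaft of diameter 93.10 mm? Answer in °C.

T = 684 °C

Required Δd = 93.10 − 92.36 = 0.74 mm
Δd = αd₀ΔT ⇒ ΔT = Δd/(αd₀) = 0.74 / (12×10⁻⁶ × 92.36) = 667.68 K
T_min = 16.4 + 667.68 = 684.08 °C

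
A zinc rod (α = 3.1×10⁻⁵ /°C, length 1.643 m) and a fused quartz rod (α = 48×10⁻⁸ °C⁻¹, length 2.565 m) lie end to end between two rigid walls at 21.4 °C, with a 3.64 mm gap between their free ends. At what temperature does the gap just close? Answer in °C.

α₁L₁ = 5.0933×10⁻⁵ m/K, α₂L₂ = 1.2312×10⁻⁶ m/K → total 5.21642×10⁻⁵ m/K
ΔT = g/(α₁L₁+α₂L₂) = 3.64×10⁻³ / 5.21642×10⁻⁵ = 69.780 K
T = 21.4 + 69.780 = 91.180 °C

T = 91.2 °C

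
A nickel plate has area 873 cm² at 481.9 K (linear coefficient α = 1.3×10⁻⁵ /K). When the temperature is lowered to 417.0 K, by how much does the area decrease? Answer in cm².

ΔA = 1.47 cm²

Area coefficient ≈ 2α; |ΔT| = 64.9 K
ΔA = 2αA₀ΔT = 2(1.3×10⁻⁵)(873)(64.9) = 1.47 cm²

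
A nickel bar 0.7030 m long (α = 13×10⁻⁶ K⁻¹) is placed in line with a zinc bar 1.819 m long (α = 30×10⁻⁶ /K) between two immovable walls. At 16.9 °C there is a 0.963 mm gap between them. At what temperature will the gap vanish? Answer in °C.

T = 32.0 °C

Gap closes when ΔL₁ + ΔL₂ = 0.963 mm = 9.63×10⁻⁴ m
(α₁L₁ + α₂L₂)ΔT = g
α₁L₁ + α₂L₂ = 13×10⁻⁶×0.7030 + 30×10⁻⁶×1.819 = 6.3709×10⁻⁵ m/K
ΔT = 9.63×10⁻⁴ / 6.3709×10⁻⁵ = 15.116 K
T = 16.9 + 15.116 = 32.016 °C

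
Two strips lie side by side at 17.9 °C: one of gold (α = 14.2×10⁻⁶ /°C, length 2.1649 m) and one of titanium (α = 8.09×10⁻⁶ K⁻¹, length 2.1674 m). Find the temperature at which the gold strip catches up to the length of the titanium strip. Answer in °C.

T = 207.2 °C

L₁(1 + α₁ΔT) = L₂(1 + α₂ΔT) ⇒ ΔT = (L₂ − L₁)/(α₁L₁ − α₂L₂)
L₂ − L₁ = 2.1674 − 2.1649 = 2.50×10⁻³ m
α₁L₁ − α₂L₂ = 14.2×10⁻⁶×2.1649 − 8.09×10⁻⁶×2.1674 = 1.3207314×10⁻⁵ m/K
ΔT = 2.50×10⁻³ / 1.3207314×10⁻⁵ = 189.289 K
T = 17.9 + 189.289 = 207.189 °C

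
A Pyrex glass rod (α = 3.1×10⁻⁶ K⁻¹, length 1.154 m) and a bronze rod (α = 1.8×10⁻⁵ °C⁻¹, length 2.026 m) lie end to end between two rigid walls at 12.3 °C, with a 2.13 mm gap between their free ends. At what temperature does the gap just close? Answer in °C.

T = 65.5 °C

Gap closes when ΔL₁ + ΔL₂ = 2.13 mm = 2.13×10⁻³ m
(α₁L₁ + α₂L₂)ΔT = g
α₁L₁ + α₂L₂ = 3.1×10⁻⁶×1.154 + 1.8×10⁻⁵×2.026 = 4.00454×10⁻⁵ m/K
ΔT = 2.13×10⁻³ / 4.00454×10⁻⁵ = 53.190 K
T = 12.3 + 53.190 = 65.490 °C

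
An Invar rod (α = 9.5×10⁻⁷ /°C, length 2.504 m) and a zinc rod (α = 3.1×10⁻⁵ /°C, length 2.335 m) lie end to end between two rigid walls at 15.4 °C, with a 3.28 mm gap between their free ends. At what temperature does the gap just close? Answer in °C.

T = 59.3 °C

Gap closes when ΔL₁ + ΔL₂ = 3.28 mm = 3.28×10⁻³ m
(α₁L₁ + α₂L₂)ΔT = g
α₁L₁ + α₂L₂ = 9.5×10⁻⁷×2.504 + 3.1×10⁻⁵×2.335 = 7.47638×10⁻⁵ m/K
ΔT = 3.28×10⁻³ / 7.47638×10⁻⁵ = 43.871 K
T = 15.4 + 43.871 = 59.271 °C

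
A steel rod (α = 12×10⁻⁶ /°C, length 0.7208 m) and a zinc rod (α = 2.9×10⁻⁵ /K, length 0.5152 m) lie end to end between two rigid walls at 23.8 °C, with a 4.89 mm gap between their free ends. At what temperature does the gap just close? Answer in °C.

Gap closes when ΔL₁ + ΔL₂ = 4.89 mm = 4.89×10⁻³ m
(α₁L₁ + α₂L₂)ΔT = g
α₁L₁ + α₂L₂ = 12×10⁻⁶×0.7208 + 2.9×10⁻⁵×0.5152 = 2.35904×10⁻⁵ m/K
ΔT = 4.89×10⁻³ / 2.35904×10⁻⁵ = 207.29 K
T = 23.8 + 207.29 = 231.09 °C

T = 231 °C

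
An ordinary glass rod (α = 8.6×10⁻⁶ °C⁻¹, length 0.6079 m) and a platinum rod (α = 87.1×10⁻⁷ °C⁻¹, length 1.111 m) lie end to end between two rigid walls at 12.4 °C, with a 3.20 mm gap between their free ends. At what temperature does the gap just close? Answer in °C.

T = 227 °C

Gap closes when ΔL₁ + ΔL₂ = 3.20 mm = 3.20×10⁻³ m
(α₁L₁ + α₂L₂)ΔT = g
α₁L₁ + α₂L₂ = 8.6×10⁻⁶×0.6079 + 87.1×10⁻⁷×1.111 = 1.490475×10⁻⁵ m/K
ΔT = 3.20×10⁻³ / 1.490475×10⁻⁵ = 214.70 K
T = 12.4 + 214.70 = 227.10 °C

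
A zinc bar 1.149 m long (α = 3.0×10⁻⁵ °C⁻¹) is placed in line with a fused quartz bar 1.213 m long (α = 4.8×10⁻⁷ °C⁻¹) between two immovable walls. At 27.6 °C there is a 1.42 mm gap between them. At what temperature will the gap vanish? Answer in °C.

T = 68.1 °C

Gap closes when ΔL₁ + ΔL₂ = 1.42 mm = 1.42×10⁻³ m
(α₁L₁ + α₂L₂)ΔT = g
α₁L₁ + α₂L₂ = 3.0×10⁻⁵×1.149 + 4.8×10⁻⁷×1.213 = 3.505224×10⁻⁵ m/K
ΔT = 1.42×10⁻³ / 3.505224×10⁻⁵ = 40.511 K
T = 27.6 + 40.511 = 68.111 °C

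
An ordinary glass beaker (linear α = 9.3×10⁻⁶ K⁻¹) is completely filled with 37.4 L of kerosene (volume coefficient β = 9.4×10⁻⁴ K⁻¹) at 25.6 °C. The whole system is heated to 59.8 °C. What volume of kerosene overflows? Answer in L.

1.17 L

The beaker also expands: β_container ≈ 3α = 2.79×10⁻⁵ /K
Net overflow = V₀(β_liq − 3α_cont)ΔT
β − 3α = 9.40×10⁻⁴ − 2.79×10⁻⁵ = 9.121×10⁻⁴ /K; ΔT = 34.2 K
ΔV = 37.4 × 9.121×10⁻⁴ × 34.2 = 1.17 L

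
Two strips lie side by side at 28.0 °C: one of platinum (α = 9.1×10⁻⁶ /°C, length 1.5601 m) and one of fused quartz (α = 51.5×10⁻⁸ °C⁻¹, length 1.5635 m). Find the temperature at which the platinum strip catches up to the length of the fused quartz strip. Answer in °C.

T = 281.9 °C

L₁(1 + α₁ΔT) = L₂(1 + α₂ΔT) ⇒ ΔT = (L₂ − L₁)/(α₁L₁ − α₂L₂)
L₂ − L₁ = 1.5635 − 1.5601 = 3.40×10⁻³ m
α₁L₁ − α₂L₂ = 9.1×10⁻⁶×1.5601 − 51.5×10⁻⁸×1.5635 = 1.33917075×10⁻⁵ m/K
ΔT = 3.40×10⁻³ / 1.33917075×10⁻⁵ = 253.888 K
T = 28.0 + 253.888 = 281.888 °C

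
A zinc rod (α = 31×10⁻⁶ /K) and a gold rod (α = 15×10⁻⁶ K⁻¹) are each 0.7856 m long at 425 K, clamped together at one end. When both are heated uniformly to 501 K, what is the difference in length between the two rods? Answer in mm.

0.955 mm

ΔT = 76 K
zinc: ΔL = 31×10⁻⁶ × 0.7856 m × 76 = 1.8509×10⁻³ m = 1.8509 mm
gold: ΔL = 15×10⁻⁶ × 0.7856 m × 76 = 8.9558×10⁻⁴ m = 0.89558 mm
difference = 1.8509 − 0.89558 = 0.95532 mm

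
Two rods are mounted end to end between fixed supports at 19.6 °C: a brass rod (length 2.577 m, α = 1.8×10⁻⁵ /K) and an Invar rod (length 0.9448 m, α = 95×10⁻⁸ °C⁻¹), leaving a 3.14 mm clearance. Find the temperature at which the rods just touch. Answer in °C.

T = 86.0 °C

α₁L₁ = 4.6386×10⁻⁵ m/K, α₂L₂ = 8.9756×10⁻⁷ m/K → total 4.728356×10⁻⁵ m/K
ΔT = g/(α₁L₁+α₂L₂) = 3.14×10⁻³ / 4.728356×10⁻⁵ = 66.408 K
T = 19.6 + 66.408 = 86.008 °C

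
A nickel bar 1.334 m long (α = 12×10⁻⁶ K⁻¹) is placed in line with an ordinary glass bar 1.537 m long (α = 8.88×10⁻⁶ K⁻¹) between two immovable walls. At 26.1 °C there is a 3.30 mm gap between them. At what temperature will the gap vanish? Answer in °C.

T = 137 °C

α₁L₁ = 1.6008×10⁻⁵ m/K, α₂L₂ = 1.364856×10⁻⁵ m/K → total 2.965656×10⁻⁵ m/K
ΔT = g/(α₁L₁+α₂L₂) = 3.30×10⁻³ / 2.965656×10⁻⁵ = 111.27 K
T = 26.1 + 111.27 = 137.37 °C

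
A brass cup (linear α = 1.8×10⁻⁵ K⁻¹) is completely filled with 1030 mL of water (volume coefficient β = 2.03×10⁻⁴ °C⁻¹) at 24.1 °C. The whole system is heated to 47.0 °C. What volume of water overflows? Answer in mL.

The cup also expands: β_container ≈ 3α = 5.4×10⁻⁵ /K
Net overflow = V₀(β_liq − 3α_cont)ΔT
β − 3α = 2.03×10⁻⁴ − 5.4×10⁻⁵ = 1.49×10⁻⁴ /K; ΔT = 22.9 K
ΔV = 1030 × 1.49×10⁻⁴ × 22.9 = 3.51 mL

3.51 mL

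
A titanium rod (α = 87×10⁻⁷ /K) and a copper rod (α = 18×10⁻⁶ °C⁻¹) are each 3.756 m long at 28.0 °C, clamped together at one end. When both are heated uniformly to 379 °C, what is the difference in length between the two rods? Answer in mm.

ΔT = 351.0 K
titanium: ΔL = 87×10⁻⁷ × 3.756 m × 351.0 = 1.1470×10⁻² m = 11.470 mm
copper: ΔL = 18×10⁻⁶ × 3.756 m × 351.0 = 2.3730×10⁻² m = 23.730 mm
difference = 23.730 − 11.470 = 12.26 mm

12.3 mm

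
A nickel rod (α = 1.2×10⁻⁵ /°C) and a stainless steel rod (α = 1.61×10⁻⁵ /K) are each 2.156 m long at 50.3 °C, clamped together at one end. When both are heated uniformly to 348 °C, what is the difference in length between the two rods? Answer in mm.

2.63 mm

ΔT = 297.7 K
nickel: ΔL = 1.2×10⁻⁵ × 2.156 m × 297.7 = 7.7021×10⁻³ m = 7.7021 mm
stainless steel: ΔL = 1.61×10⁻⁵ × 2.156 m × 297.7 = 1.0334×10⁻² m = 10.334 mm
difference = 10.334 − 7.7021 = 2.6319 mm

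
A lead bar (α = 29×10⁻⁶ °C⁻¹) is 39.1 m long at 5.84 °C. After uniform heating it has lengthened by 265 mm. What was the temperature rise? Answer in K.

ΔL = αL₀ΔT ⇒ ΔT = ΔL / (αL₀)
ΔT = 265×10⁻³ m / (29×10⁻⁶ × 39.1 m) = 233.71 K

ΔT = 234 K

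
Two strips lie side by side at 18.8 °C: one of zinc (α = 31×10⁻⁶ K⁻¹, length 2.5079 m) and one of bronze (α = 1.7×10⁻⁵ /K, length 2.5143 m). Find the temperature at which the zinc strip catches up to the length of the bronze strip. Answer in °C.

L₁(1 + α₁ΔT) = L₂(1 + α₂ΔT) ⇒ ΔT = (L₂ − L₁)/(α₁L₁ − α₂L₂)
L₂ − L₁ = 2.5143 − 2.5079 = 6.40×10⁻³ m
α₁L₁ − α₂L₂ = 31×10⁻⁶×2.5079 − 1.7×10⁻⁵×2.5143 = 3.50018×10⁻⁵ m/K
ΔT = 6.40×10⁻³ / 3.50018×10⁻⁵ = 182.848 K
T = 18.8 + 182.848 = 201.648 °C

T = 201.6 °C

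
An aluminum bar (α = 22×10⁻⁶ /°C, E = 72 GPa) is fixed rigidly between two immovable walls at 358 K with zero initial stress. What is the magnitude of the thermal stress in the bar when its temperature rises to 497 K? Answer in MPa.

Fully constrained: the free strain ε = αΔT is blocked, so σ = Eε = EαΔT.
|ΔT| = 139 K
σ = 72.0×10⁹ × 22×10⁻⁶ × 139 = 2.20×10⁸ Pa

σ = 220 MPa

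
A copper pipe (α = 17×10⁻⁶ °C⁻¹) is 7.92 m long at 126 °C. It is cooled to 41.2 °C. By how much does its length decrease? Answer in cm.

ΔL = 1.14 cm

|ΔT| = |41.2 − 126| = 84.8 K
ΔL = αL₀ΔT = (17×10⁻⁶)(7.92)(84.8) = 1.14×10⁻² m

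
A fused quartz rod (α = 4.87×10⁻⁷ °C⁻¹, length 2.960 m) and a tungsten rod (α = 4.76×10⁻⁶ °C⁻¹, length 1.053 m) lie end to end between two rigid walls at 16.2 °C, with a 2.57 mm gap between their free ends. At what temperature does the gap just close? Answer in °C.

Gap closes when ΔL₁ + ΔL₂ = 2.57 mm = 2.57×10⁻³ m
(α₁L₁ + α₂L₂)ΔT = g
α₁L₁ + α₂L₂ = 4.87×10⁻⁷×2.960 + 4.76×10⁻⁶×1.053 = 6.4538×10⁻⁶ m/K
ΔT = 2.57×10⁻³ / 6.4538×10⁻⁶ = 398.22 K
T = 16.2 + 398.22 = 414.42 °C

T = 414 °C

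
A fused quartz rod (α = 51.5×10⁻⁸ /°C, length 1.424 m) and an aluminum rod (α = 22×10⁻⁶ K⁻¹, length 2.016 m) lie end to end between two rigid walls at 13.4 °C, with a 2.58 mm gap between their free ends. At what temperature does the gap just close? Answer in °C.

T = 70.6 °C

Gap closes when ΔL₁ + ΔL₂ = 2.58 mm = 2.58×10⁻³ m
(α₁L₁ + α₂L₂)ΔT = g
α₁L₁ + α₂L₂ = 51.5×10⁻⁸×1.424 + 22×10⁻⁶×2.016 = 4.508536×10⁻⁵ m/K
ΔT = 2.58×10⁻³ / 4.508536×10⁻⁵ = 57.225 K
T = 13.4 + 57.225 = 70.625 °C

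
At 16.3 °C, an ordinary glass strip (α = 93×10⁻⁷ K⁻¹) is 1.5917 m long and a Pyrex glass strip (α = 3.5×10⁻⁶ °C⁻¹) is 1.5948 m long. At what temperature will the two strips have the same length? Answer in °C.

Equal length when α₁L₁ΔT − α₂L₂ΔT = L₂ − L₁ = 3.10×10⁻³ m
α₁L₁ = 1.480281×10⁻⁵, α₂L₂ = 5.5818×10⁻⁶ → Δ(αL) = 9.22101×10⁻⁶ m/K
ΔT = 3.10×10⁻³ / 9.22101×10⁻⁶ = 336.189 K, so T = 16.3 + 336.189 = 352.489 °C

T = 352.5 °C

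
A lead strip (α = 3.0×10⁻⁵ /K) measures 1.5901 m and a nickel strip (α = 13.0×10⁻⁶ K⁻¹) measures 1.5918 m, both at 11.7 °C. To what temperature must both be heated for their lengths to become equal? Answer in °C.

L₁(1 + α₁ΔT) = L₂(1 + α₂ΔT) ⇒ ΔT = (L₂ − L₁)/(α₁L₁ − α₂L₂)
L₂ − L₁ = 1.5918 − 1.5901 = 1.70×10⁻³ m
α₁L₁ − α₂L₂ = 3.0×10⁻⁵×1.5901 − 13.0×10⁻⁶×1.5918 = 2.70096×10⁻⁵ m/K
ΔT = 1.70×10⁻³ / 2.70096×10⁻⁵ = 62.9406 K
T = 11.7 + 62.9406 = 74.6406 °C

T = 74.64 °C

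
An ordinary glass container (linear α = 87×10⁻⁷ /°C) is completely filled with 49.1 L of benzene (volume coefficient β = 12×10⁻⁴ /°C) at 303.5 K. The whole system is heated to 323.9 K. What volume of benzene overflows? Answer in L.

The container also expands: β_container ≈ 3α = 2.61×10⁻⁵ /K
Net overflow = V₀(β_liq − 3α_cont)ΔT
β − 3α = 1.20×10⁻³ − 2.61×10⁻⁵ = 1.1739×10⁻³ /K; ΔT = 20.4 K
ΔV = 49.1 × 1.1739×10⁻³ × 20.4 = 1.18 L

1.18 L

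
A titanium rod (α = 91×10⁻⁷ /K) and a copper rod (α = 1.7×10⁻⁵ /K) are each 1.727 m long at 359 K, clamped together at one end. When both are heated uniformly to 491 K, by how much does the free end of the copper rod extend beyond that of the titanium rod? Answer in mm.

1.80 mm

ΔT = 132 K
titanium: ΔL = 91×10⁻⁷ × 1.727 m × 132 = 2.0745×10⁻³ m = 2.0745 mm
copper: ΔL = 1.7×10⁻⁵ × 1.727 m × 132 = 3.8754×10⁻³ m = 3.8754 mm
difference = 3.8754 − 2.0745 = 1.8009 mm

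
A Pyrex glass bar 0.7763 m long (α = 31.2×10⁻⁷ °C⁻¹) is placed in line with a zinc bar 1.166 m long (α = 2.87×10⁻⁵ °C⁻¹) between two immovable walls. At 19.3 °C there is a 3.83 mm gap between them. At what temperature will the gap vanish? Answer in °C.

Gap closes when ΔL₁ + ΔL₂ = 3.83 mm = 3.83×10⁻³ m
(α₁L₁ + α₂L₂)ΔT = g
α₁L₁ + α₂L₂ = 31.2×10⁻⁷×0.7763 + 2.87×10⁻⁵×1.166 = 3.5886256×10⁻⁵ m/K
ΔT = 3.83×10⁻³ / 3.5886256×10⁻⁵ = 106.73 K
T = 19.3 + 106.73 = 126.03 °C

T = 126 °C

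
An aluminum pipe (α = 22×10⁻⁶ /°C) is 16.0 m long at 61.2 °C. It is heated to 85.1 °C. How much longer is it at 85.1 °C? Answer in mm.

ΔL = 8.41 mm

|ΔT| = |85.1 − 61.2| = 23.9 K
ΔL = αL₀ΔT = (22×10⁻⁶)(16.0)(23.9) = 8.41×10⁻³ m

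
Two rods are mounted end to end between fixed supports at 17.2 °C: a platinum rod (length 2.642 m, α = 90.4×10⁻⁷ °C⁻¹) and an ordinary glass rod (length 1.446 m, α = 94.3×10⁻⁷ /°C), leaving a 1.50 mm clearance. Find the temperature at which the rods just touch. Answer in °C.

Gap closes when ΔL₁ + ΔL₂ = 1.50 mm = 1.50×10⁻³ m
(α₁L₁ + α₂L₂)ΔT = g
α₁L₁ + α₂L₂ = 90.4×10⁻⁷×2.642 + 94.3×10⁻⁷×1.446 = 3.751946×10⁻⁵ m/K
ΔT = 1.50×10⁻³ / 3.751946×10⁻⁵ = 39.979 K
T = 17.2 + 39.979 = 57.179 °C

T = 57.2 °C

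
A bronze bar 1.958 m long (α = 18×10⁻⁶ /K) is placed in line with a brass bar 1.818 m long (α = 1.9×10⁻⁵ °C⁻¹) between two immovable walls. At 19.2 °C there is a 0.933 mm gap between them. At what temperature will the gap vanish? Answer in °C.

Gap closes when ΔL₁ + ΔL₂ = 0.933 mm = 9.33×10⁻⁴ m
(α₁L₁ + α₂L₂)ΔT = g
α₁L₁ + α₂L₂ = 18×10⁻⁶×1.958 + 1.9×10⁻⁵×1.818 = 6.9786×10⁻⁵ m/K
ΔT = 9.33×10⁻⁴ / 6.9786×10⁻⁵ = 13.369 K
T = 19.2 + 13.369 = 32.569 °C

T = 32.6 °C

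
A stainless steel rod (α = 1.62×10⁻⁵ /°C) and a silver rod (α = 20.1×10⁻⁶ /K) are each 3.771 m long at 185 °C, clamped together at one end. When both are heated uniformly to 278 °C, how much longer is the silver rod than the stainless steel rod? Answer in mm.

1.37 mm

ΔT = 93 K
stainless steel: ΔL = 1.62×10⁻⁵ × 3.771 m × 93 = 5.6814×10⁻³ m = 5.6814 mm
silver: ΔL = 20.1×10⁻⁶ × 3.771 m × 93 = 7.0491×10⁻³ m = 7.0491 mm
difference = 7.0491 − 5.6814 = 1.3677 mm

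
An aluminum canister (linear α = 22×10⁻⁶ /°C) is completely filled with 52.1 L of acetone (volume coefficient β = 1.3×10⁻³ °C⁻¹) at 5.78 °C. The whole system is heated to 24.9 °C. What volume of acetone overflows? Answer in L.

1.23 L

The canister also expands: β_container ≈ 3α = 6.6×10⁻⁵ /K
Net overflow = V₀(β_liq − 3α_cont)ΔT
β − 3α = 1.30×10⁻³ − 6.6×10⁻⁵ = 1.234×10⁻³ /K; ΔT = 19.12 K
ΔV = 52.1 × 1.234×10⁻³ × 19.12 = 1.23 L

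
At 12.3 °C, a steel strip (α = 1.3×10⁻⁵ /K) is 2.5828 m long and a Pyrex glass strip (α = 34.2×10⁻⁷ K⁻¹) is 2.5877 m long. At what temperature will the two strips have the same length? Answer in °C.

T = 210.5 °C

L₁(1 + α₁ΔT) = L₂(1 + α₂ΔT) ⇒ ΔT = (L₂ − L₁)/(α₁L₁ − α₂L₂)
L₂ − L₁ = 2.5877 − 2.5828 = 4.90×10⁻³ m
α₁L₁ − α₂L₂ = 1.3×10⁻⁵×2.5828 − 34.2×10⁻⁷×2.5877 = 2.4726466×10⁻⁵ m/K
ΔT = 4.90×10⁻³ / 2.4726466×10⁻⁵ = 198.168 K
T = 12.3 + 198.168 = 210.468 °C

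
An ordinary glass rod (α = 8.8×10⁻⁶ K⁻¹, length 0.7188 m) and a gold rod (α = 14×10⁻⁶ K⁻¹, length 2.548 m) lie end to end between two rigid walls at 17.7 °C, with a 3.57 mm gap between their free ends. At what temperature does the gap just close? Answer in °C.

T = 103 °C

α₁L₁ = 6.32544×10⁻⁶ m/K, α₂L₂ = 3.5672×10⁻⁵ m/K → total 4.199744×10⁻⁵ m/K
ΔT = g/(α₁L₁+α₂L₂) = 3.57×10⁻³ / 4.199744×10⁻⁵ = 85.01 K
T = 17.7 + 85.01 = 102.71 °C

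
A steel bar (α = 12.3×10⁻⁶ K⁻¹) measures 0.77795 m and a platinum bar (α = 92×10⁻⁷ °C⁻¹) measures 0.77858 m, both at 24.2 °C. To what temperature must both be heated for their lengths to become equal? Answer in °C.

T = 286.1 °C

Equal length when α₁L₁ΔT − α₂L₂ΔT = L₂ − L₁ = 6.30×10⁻⁴ m
α₁L₁ = 9.568785×10⁻⁶, α₂L₂ = 7.162936×10⁻⁶ → Δ(αL) = 2.405849×10⁻⁶ m/K
ΔT = 6.30×10⁻⁴ / 2.405849×10⁻⁶ = 261.862 K, so T = 24.2 + 261.862 = 286.062 °C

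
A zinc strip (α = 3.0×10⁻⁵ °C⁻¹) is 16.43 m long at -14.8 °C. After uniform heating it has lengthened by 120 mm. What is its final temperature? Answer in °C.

T = 229 °C

ΔL = αL₀ΔT ⇒ ΔT = ΔL / (αL₀)
ΔT = 120×10⁻³ m / (3.0×10⁻⁵ × 16.43 m) = 243.46 K
T = -14.8 + 243.46 = 228.66 °C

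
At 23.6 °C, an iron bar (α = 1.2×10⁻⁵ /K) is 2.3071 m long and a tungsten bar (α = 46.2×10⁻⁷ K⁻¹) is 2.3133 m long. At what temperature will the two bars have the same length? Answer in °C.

T = 388.4 °C

L₁(1 + α₁ΔT) = L₂(1 + α₂ΔT) ⇒ ΔT = (L₂ − L₁)/(α₁L₁ − α₂L₂)
L₂ − L₁ = 2.3133 − 2.3071 = 6.20×10⁻³ m
α₁L₁ − α₂L₂ = 1.2×10⁻⁵×2.3071 − 46.2×10⁻⁷×2.3133 = 1.6997754×10⁻⁵ m/K
ΔT = 6.20×10⁻³ / 1.6997754×10⁻⁵ = 364.754 K
T = 23.6 + 364.754 = 388.354 °C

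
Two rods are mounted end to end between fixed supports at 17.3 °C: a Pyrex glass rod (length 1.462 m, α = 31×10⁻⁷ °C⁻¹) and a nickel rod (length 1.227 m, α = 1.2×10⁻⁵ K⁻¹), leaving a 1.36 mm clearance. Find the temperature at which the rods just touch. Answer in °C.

T = 87.9 °C

Gap closes when ΔL₁ + ΔL₂ = 1.36 mm = 1.36×10⁻³ m
(α₁L₁ + α₂L₂)ΔT = g
α₁L₁ + α₂L₂ = 31×10⁻⁷×1.462 + 1.2×10⁻⁵×1.227 = 1.92562×10⁻⁵ m/K
ΔT = 1.36×10⁻³ / 1.92562×10⁻⁵ = 70.627 K
T = 17.3 + 70.627 = 87.927 °C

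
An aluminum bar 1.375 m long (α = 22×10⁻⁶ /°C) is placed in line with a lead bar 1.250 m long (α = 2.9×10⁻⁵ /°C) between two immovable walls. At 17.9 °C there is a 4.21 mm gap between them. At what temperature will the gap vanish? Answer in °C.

Gap closes when ΔL₁ + ΔL₂ = 4.21 mm = 4.21×10⁻³ m
(α₁L₁ + α₂L₂)ΔT = g
α₁L₁ + α₂L₂ = 22×10⁻⁶×1.375 + 2.9×10⁻⁵×1.250 = 6.65×10⁻⁵ m/K
ΔT = 4.21×10⁻³ / 6.65×10⁻⁵ = 63.308 K
T = 17.9 + 63.308 = 81.208 °C

T = 81.2 °C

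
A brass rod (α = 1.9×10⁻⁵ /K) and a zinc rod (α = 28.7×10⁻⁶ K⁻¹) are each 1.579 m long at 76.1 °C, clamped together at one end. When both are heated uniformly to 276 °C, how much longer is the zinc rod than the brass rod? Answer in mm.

3.06 mm

ΔT = 199.9 K
brass: ΔL = 1.9×10⁻⁵ × 1.579 m × 199.9 = 5.9972×10⁻³ m = 5.9972 mm
zinc: ΔL = 28.7×10⁻⁶ × 1.579 m × 199.9 = 9.0589×10⁻³ m = 9.0589 mm
difference = 9.0589 − 5.9972 = 3.0617 mm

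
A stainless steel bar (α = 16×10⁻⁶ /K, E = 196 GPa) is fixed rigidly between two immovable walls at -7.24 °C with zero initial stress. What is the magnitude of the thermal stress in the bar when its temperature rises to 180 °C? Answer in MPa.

Fully constrained: the free strain ε = αΔT is blocked, so σ = Eε = EαΔT.
|ΔT| = 187.24 K
σ = 196×10⁹ × 16×10⁻⁶ × 187.24 = 5.87×10⁸ Pa

σ = 587 MPa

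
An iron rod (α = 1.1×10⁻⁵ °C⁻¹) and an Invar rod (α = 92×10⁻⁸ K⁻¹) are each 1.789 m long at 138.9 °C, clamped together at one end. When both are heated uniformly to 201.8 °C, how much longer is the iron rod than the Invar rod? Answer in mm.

1.13 mm

ΔT = 62.9 K
iron: ΔL = 1.1×10⁻⁵ × 1.789 m × 62.9 = 1.2378×10⁻³ m = 1.2378 mm
Invar: ΔL = 92×10⁻⁸ × 1.789 m × 62.9 = 1.0353×10⁻⁴ m = 0.10353 mm
difference = 1.2378 − 0.10353 = 1.13427 mm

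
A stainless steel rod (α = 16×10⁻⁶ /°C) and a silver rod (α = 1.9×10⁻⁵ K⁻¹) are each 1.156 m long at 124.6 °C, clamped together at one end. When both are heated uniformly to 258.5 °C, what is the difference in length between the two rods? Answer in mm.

ΔT = 133.9 K
stainless steel: ΔL = 16×10⁻⁶ × 1.156 m × 133.9 = 2.4766×10⁻³ m = 2.4766 mm
silver: ΔL = 1.9×10⁻⁵ × 1.156 m × 133.9 = 2.9410×10⁻³ m = 2.9410 mm
difference = 2.9410 − 2.4766 = 0.4644 mm

0.464 mm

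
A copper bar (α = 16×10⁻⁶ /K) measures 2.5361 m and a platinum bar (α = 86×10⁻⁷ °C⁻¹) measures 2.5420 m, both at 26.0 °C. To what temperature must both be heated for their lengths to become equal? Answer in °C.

Equal length when α₁L₁ΔT − α₂L₂ΔT = L₂ − L₁ = 5.90×10⁻³ m
α₁L₁ = 4.05776×10⁻⁵, α₂L₂ = 2.18612×10⁻⁵ → Δ(αL) = 1.87164×10⁻⁵ m/K
ΔT = 5.90×10⁻³ / 1.87164×10⁻⁵ = 315.232 K, so T = 26.0 + 315.232 = 341.232 °C

T = 341.2 °C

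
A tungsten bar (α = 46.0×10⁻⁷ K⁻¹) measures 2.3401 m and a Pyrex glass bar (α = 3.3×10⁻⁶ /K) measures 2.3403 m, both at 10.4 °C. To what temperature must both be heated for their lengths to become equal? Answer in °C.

T = 76.16 °C

L₁(1 + α₁ΔT) = L₂(1 + α₂ΔT) ⇒ ΔT = (L₂ − L₁)/(α₁L₁ − α₂L₂)
L₂ − L₁ = 2.3403 − 2.3401 = 2.00×10⁻⁴ m
α₁L₁ − α₂L₂ = 46.0×10⁻⁷×2.3401 − 3.3×10⁻⁶×2.3403 = 3.04147×10⁻⁶ m/K
ΔT = 2.00×10⁻⁴ / 3.04147×10⁻⁶ = 65.7577 K
T = 10.4 + 65.7577 = 76.1577 °C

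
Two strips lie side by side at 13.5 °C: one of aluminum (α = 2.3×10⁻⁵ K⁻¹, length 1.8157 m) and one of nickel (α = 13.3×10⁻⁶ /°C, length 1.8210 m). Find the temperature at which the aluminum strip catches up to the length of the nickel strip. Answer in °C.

T = 315.6 °C

Equal length when α₁L₁ΔT − α₂L₂ΔT = L₂ − L₁ = 5.30×10⁻³ m
α₁L₁ = 4.17611×10⁻⁵, α₂L₂ = 2.42193×10⁻⁵ → Δ(αL) = 1.75418×10⁻⁵ m/K
ΔT = 5.30×10⁻³ / 1.75418×10⁻⁵ = 302.135 K, so T = 13.5 + 302.135 = 315.635 °C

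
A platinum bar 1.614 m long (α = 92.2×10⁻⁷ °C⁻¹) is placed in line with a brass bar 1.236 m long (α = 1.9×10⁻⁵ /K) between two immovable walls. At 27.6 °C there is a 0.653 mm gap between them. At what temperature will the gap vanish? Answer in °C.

T = 44.6 °C

α₁L₁ = 1.488108×10⁻⁵ m/K, α₂L₂ = 2.3484×10⁻⁵ m/K → total 3.836508×10⁻⁵ m/K
ΔT = g/(α₁L₁+α₂L₂) = 6.53×10⁻⁴ / 3.836508×10⁻⁵ = 17.021 K
T = 27.6 + 17.021 = 44.621 °C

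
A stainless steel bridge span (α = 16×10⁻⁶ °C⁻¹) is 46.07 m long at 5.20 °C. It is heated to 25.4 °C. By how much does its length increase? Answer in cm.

|ΔT| = |25.4 − 5.20| = 20.20 K
ΔL = αL₀ΔT = (16×10⁻⁶)(46.07)(20.20) = 1.49×10⁻² m

ΔL = 1.49 cm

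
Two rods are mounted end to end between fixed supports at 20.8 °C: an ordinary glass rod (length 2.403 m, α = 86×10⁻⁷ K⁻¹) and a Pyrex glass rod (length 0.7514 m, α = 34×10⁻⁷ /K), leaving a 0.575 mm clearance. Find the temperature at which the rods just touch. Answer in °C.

Gap closes when ΔL₁ + ΔL₂ = 0.575 mm = 5.75×10⁻⁴ m
(α₁L₁ + α₂L₂)ΔT = g
α₁L₁ + α₂L₂ = 86×10⁻⁷×2.403 + 34×10⁻⁷×0.7514 = 2.322056×10⁻⁵ m/K
ΔT = 5.75×10⁻⁴ / 2.322056×10⁻⁵ = 24.763 K
T = 20.8 + 24.763 = 45.563 °C

T = 45.6 °C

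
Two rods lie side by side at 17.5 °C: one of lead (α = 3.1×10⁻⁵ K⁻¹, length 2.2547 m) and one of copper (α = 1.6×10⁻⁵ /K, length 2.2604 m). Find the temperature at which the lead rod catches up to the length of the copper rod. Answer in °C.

T = 186.5 °C

Equal length when α₁L₁ΔT − α₂L₂ΔT = L₂ − L₁ = 5.70×10⁻³ m
α₁L₁ = 6.98957×10⁻⁵, α₂L₂ = 3.61664×10⁻⁵ → Δ(αL) = 3.37293×10⁻⁵ m/K
ΔT = 5.70×10⁻³ / 3.37293×10⁻⁵ = 168.993 K, so T = 17.5 + 168.993 = 186.493 °C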